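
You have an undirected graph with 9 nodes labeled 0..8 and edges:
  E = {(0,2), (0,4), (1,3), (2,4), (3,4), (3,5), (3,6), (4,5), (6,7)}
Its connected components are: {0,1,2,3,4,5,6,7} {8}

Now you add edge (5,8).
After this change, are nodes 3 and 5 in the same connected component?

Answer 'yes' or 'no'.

Initial components: {0,1,2,3,4,5,6,7} {8}
Adding edge (5,8): merges {0,1,2,3,4,5,6,7} and {8}.
New components: {0,1,2,3,4,5,6,7,8}
Are 3 and 5 in the same component? yes

Answer: yes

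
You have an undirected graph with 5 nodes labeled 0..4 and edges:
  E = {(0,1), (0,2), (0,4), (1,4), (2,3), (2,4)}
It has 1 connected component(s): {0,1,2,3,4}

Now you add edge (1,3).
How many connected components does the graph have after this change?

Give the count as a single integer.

Initial component count: 1
Add (1,3): endpoints already in same component. Count unchanged: 1.
New component count: 1

Answer: 1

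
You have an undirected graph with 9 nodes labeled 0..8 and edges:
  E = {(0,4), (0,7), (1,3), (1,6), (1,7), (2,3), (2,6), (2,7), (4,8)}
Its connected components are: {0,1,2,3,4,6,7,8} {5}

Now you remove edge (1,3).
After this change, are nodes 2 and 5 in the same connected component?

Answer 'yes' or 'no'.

Answer: no

Derivation:
Initial components: {0,1,2,3,4,6,7,8} {5}
Removing edge (1,3): not a bridge — component count unchanged at 2.
New components: {0,1,2,3,4,6,7,8} {5}
Are 2 and 5 in the same component? no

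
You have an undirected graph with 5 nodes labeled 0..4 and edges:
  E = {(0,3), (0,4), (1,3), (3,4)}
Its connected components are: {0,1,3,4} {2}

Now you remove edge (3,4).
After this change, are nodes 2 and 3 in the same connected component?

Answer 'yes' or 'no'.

Initial components: {0,1,3,4} {2}
Removing edge (3,4): not a bridge — component count unchanged at 2.
New components: {0,1,3,4} {2}
Are 2 and 3 in the same component? no

Answer: no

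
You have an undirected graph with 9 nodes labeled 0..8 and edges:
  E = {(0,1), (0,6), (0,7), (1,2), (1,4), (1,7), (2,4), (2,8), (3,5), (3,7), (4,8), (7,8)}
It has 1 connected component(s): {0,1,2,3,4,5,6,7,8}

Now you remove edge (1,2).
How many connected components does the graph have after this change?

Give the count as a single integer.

Initial component count: 1
Remove (1,2): not a bridge. Count unchanged: 1.
  After removal, components: {0,1,2,3,4,5,6,7,8}
New component count: 1

Answer: 1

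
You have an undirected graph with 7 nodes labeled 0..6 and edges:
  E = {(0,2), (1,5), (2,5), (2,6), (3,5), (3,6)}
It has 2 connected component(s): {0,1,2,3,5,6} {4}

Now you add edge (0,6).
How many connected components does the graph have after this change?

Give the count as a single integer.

Initial component count: 2
Add (0,6): endpoints already in same component. Count unchanged: 2.
New component count: 2

Answer: 2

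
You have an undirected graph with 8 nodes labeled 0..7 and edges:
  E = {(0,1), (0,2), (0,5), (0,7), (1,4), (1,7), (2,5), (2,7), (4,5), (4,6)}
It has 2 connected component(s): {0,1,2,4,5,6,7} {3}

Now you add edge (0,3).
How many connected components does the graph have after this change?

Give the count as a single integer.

Initial component count: 2
Add (0,3): merges two components. Count decreases: 2 -> 1.
New component count: 1

Answer: 1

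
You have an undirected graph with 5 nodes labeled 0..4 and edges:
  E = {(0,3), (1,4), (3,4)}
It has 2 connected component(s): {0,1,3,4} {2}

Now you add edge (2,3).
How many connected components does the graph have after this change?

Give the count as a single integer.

Answer: 1

Derivation:
Initial component count: 2
Add (2,3): merges two components. Count decreases: 2 -> 1.
New component count: 1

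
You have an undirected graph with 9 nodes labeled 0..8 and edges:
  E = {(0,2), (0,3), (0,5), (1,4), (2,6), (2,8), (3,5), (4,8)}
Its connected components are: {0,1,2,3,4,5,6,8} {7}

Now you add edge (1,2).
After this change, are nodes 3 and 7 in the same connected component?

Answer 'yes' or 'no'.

Initial components: {0,1,2,3,4,5,6,8} {7}
Adding edge (1,2): both already in same component {0,1,2,3,4,5,6,8}. No change.
New components: {0,1,2,3,4,5,6,8} {7}
Are 3 and 7 in the same component? no

Answer: no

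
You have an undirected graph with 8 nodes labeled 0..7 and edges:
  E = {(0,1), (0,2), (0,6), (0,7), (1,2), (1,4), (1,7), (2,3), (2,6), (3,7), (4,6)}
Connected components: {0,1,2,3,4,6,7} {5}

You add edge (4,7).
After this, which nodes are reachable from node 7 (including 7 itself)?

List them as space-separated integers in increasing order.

Before: nodes reachable from 7: {0,1,2,3,4,6,7}
Adding (4,7): both endpoints already in same component. Reachability from 7 unchanged.
After: nodes reachable from 7: {0,1,2,3,4,6,7}

Answer: 0 1 2 3 4 6 7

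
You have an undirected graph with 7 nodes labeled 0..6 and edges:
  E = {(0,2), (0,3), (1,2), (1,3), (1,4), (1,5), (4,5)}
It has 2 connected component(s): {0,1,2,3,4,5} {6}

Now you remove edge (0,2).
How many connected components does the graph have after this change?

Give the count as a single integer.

Initial component count: 2
Remove (0,2): not a bridge. Count unchanged: 2.
  After removal, components: {0,1,2,3,4,5} {6}
New component count: 2

Answer: 2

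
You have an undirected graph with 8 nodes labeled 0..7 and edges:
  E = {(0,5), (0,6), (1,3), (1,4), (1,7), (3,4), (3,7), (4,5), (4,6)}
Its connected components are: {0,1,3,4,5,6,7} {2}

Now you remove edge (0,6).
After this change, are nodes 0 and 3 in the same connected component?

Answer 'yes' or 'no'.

Initial components: {0,1,3,4,5,6,7} {2}
Removing edge (0,6): not a bridge — component count unchanged at 2.
New components: {0,1,3,4,5,6,7} {2}
Are 0 and 3 in the same component? yes

Answer: yes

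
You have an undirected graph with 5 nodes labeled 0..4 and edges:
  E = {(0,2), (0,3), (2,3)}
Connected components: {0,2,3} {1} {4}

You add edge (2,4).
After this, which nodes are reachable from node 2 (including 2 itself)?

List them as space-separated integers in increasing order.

Answer: 0 2 3 4

Derivation:
Before: nodes reachable from 2: {0,2,3}
Adding (2,4): merges 2's component with another. Reachability grows.
After: nodes reachable from 2: {0,2,3,4}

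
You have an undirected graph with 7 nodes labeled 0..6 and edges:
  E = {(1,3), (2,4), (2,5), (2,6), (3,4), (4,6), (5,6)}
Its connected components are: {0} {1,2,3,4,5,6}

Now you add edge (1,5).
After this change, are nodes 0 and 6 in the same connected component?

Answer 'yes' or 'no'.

Answer: no

Derivation:
Initial components: {0} {1,2,3,4,5,6}
Adding edge (1,5): both already in same component {1,2,3,4,5,6}. No change.
New components: {0} {1,2,3,4,5,6}
Are 0 and 6 in the same component? no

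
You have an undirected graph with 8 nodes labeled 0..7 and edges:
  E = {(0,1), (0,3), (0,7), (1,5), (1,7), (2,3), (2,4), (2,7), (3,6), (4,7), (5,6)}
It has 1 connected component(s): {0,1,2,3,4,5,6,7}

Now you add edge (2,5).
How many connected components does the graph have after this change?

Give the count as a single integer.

Initial component count: 1
Add (2,5): endpoints already in same component. Count unchanged: 1.
New component count: 1

Answer: 1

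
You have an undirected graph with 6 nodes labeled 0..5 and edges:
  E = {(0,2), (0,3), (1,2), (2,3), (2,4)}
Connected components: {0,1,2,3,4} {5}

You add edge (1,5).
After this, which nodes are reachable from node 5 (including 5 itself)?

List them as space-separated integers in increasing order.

Before: nodes reachable from 5: {5}
Adding (1,5): merges 5's component with another. Reachability grows.
After: nodes reachable from 5: {0,1,2,3,4,5}

Answer: 0 1 2 3 4 5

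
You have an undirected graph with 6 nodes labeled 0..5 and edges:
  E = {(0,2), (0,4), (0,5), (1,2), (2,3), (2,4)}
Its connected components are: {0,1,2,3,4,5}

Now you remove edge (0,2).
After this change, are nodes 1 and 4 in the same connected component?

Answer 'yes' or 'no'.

Initial components: {0,1,2,3,4,5}
Removing edge (0,2): not a bridge — component count unchanged at 1.
New components: {0,1,2,3,4,5}
Are 1 and 4 in the same component? yes

Answer: yes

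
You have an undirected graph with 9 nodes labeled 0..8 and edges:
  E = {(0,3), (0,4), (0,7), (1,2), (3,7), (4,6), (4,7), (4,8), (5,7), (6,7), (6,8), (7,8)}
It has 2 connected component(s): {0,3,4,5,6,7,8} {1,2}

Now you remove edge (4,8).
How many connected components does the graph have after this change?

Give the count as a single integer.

Answer: 2

Derivation:
Initial component count: 2
Remove (4,8): not a bridge. Count unchanged: 2.
  After removal, components: {0,3,4,5,6,7,8} {1,2}
New component count: 2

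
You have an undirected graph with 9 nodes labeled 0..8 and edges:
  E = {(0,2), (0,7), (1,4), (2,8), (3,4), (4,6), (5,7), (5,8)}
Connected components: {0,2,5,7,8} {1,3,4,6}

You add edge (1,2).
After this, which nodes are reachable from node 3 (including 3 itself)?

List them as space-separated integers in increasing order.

Before: nodes reachable from 3: {1,3,4,6}
Adding (1,2): merges 3's component with another. Reachability grows.
After: nodes reachable from 3: {0,1,2,3,4,5,6,7,8}

Answer: 0 1 2 3 4 5 6 7 8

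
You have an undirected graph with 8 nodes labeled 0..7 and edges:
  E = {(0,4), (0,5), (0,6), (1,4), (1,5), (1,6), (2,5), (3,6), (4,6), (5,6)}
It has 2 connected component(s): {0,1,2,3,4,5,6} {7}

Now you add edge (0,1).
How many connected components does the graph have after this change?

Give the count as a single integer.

Answer: 2

Derivation:
Initial component count: 2
Add (0,1): endpoints already in same component. Count unchanged: 2.
New component count: 2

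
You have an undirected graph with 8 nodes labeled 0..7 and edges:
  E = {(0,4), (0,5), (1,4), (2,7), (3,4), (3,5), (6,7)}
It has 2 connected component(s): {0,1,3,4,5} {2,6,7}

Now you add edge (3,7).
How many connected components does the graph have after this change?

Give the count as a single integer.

Answer: 1

Derivation:
Initial component count: 2
Add (3,7): merges two components. Count decreases: 2 -> 1.
New component count: 1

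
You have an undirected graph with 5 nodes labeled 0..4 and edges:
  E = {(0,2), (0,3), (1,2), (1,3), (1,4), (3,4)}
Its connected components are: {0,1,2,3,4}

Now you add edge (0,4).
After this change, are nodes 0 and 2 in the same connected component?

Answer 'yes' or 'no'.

Initial components: {0,1,2,3,4}
Adding edge (0,4): both already in same component {0,1,2,3,4}. No change.
New components: {0,1,2,3,4}
Are 0 and 2 in the same component? yes

Answer: yes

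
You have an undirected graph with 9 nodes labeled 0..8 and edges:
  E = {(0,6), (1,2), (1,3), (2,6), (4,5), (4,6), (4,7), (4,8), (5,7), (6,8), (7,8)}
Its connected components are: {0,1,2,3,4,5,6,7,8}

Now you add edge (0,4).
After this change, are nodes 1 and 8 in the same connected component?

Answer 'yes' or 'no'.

Answer: yes

Derivation:
Initial components: {0,1,2,3,4,5,6,7,8}
Adding edge (0,4): both already in same component {0,1,2,3,4,5,6,7,8}. No change.
New components: {0,1,2,3,4,5,6,7,8}
Are 1 and 8 in the same component? yes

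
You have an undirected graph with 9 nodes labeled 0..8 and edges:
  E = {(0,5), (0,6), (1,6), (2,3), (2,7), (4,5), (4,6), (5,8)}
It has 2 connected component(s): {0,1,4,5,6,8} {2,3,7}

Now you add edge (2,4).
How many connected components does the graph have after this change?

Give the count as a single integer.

Answer: 1

Derivation:
Initial component count: 2
Add (2,4): merges two components. Count decreases: 2 -> 1.
New component count: 1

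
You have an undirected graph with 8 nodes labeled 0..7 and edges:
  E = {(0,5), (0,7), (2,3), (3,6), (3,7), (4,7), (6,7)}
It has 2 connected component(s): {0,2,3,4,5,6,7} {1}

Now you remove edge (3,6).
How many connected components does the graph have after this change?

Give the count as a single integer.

Answer: 2

Derivation:
Initial component count: 2
Remove (3,6): not a bridge. Count unchanged: 2.
  After removal, components: {0,2,3,4,5,6,7} {1}
New component count: 2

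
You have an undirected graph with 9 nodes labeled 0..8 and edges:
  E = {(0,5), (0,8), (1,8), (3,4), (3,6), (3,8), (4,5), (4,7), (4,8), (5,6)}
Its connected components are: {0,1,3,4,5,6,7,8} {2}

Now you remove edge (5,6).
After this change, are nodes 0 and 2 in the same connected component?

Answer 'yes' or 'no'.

Initial components: {0,1,3,4,5,6,7,8} {2}
Removing edge (5,6): not a bridge — component count unchanged at 2.
New components: {0,1,3,4,5,6,7,8} {2}
Are 0 and 2 in the same component? no

Answer: no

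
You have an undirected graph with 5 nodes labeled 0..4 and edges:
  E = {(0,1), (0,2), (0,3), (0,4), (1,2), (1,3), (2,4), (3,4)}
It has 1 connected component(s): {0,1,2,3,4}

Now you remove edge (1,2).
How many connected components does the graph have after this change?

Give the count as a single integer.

Answer: 1

Derivation:
Initial component count: 1
Remove (1,2): not a bridge. Count unchanged: 1.
  After removal, components: {0,1,2,3,4}
New component count: 1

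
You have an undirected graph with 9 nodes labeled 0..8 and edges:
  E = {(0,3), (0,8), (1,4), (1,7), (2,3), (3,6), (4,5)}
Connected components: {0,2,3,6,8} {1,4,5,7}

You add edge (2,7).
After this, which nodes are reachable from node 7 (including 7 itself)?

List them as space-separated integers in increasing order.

Answer: 0 1 2 3 4 5 6 7 8

Derivation:
Before: nodes reachable from 7: {1,4,5,7}
Adding (2,7): merges 7's component with another. Reachability grows.
After: nodes reachable from 7: {0,1,2,3,4,5,6,7,8}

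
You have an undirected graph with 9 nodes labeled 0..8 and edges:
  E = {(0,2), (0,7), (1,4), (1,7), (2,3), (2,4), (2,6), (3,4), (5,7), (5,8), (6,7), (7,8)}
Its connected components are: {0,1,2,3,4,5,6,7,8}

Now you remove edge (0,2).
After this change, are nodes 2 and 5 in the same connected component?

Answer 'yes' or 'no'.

Answer: yes

Derivation:
Initial components: {0,1,2,3,4,5,6,7,8}
Removing edge (0,2): not a bridge — component count unchanged at 1.
New components: {0,1,2,3,4,5,6,7,8}
Are 2 and 5 in the same component? yes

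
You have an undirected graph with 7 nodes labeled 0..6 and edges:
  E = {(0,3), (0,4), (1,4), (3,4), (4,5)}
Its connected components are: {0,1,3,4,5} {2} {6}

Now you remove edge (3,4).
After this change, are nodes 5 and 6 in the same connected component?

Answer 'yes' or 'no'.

Answer: no

Derivation:
Initial components: {0,1,3,4,5} {2} {6}
Removing edge (3,4): not a bridge — component count unchanged at 3.
New components: {0,1,3,4,5} {2} {6}
Are 5 and 6 in the same component? no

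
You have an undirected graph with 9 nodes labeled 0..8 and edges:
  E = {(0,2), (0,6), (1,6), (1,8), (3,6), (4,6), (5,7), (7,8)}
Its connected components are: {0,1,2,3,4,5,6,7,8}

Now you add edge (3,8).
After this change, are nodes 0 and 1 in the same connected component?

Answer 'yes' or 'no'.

Answer: yes

Derivation:
Initial components: {0,1,2,3,4,5,6,7,8}
Adding edge (3,8): both already in same component {0,1,2,3,4,5,6,7,8}. No change.
New components: {0,1,2,3,4,5,6,7,8}
Are 0 and 1 in the same component? yes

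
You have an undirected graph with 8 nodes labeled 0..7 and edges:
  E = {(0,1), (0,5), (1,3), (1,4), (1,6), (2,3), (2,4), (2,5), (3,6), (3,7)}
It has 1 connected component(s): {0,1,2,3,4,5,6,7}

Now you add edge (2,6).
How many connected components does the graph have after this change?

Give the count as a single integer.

Initial component count: 1
Add (2,6): endpoints already in same component. Count unchanged: 1.
New component count: 1

Answer: 1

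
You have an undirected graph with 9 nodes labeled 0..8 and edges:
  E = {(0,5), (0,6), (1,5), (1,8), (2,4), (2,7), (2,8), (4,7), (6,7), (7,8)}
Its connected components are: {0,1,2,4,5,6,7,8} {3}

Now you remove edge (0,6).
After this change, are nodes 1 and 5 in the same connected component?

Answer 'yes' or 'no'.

Initial components: {0,1,2,4,5,6,7,8} {3}
Removing edge (0,6): not a bridge — component count unchanged at 2.
New components: {0,1,2,4,5,6,7,8} {3}
Are 1 and 5 in the same component? yes

Answer: yes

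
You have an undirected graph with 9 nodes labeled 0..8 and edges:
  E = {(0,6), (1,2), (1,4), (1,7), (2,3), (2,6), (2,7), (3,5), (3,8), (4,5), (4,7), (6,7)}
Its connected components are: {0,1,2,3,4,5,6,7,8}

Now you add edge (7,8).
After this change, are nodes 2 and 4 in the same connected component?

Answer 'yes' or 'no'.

Initial components: {0,1,2,3,4,5,6,7,8}
Adding edge (7,8): both already in same component {0,1,2,3,4,5,6,7,8}. No change.
New components: {0,1,2,3,4,5,6,7,8}
Are 2 and 4 in the same component? yes

Answer: yes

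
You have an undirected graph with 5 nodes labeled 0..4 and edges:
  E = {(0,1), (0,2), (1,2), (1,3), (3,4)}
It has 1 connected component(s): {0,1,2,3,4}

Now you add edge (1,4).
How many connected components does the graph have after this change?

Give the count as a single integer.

Answer: 1

Derivation:
Initial component count: 1
Add (1,4): endpoints already in same component. Count unchanged: 1.
New component count: 1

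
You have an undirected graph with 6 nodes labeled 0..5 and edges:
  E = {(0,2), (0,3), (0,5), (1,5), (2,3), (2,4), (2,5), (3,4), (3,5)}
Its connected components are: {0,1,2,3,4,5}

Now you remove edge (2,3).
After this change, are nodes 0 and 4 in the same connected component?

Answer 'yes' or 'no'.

Initial components: {0,1,2,3,4,5}
Removing edge (2,3): not a bridge — component count unchanged at 1.
New components: {0,1,2,3,4,5}
Are 0 and 4 in the same component? yes

Answer: yes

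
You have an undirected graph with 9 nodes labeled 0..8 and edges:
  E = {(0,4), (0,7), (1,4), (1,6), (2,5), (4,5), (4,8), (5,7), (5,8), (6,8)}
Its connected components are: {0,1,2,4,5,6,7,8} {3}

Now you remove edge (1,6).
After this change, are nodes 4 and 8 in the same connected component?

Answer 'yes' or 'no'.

Answer: yes

Derivation:
Initial components: {0,1,2,4,5,6,7,8} {3}
Removing edge (1,6): not a bridge — component count unchanged at 2.
New components: {0,1,2,4,5,6,7,8} {3}
Are 4 and 8 in the same component? yes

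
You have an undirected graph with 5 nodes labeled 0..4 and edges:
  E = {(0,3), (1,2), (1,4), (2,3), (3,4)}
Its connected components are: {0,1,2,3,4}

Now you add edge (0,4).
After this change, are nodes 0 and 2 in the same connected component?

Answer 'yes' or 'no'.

Answer: yes

Derivation:
Initial components: {0,1,2,3,4}
Adding edge (0,4): both already in same component {0,1,2,3,4}. No change.
New components: {0,1,2,3,4}
Are 0 and 2 in the same component? yes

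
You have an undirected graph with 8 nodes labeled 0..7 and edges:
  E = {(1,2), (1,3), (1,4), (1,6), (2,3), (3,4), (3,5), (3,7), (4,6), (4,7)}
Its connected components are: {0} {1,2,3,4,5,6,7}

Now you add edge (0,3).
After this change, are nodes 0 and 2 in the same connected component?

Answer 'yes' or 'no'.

Answer: yes

Derivation:
Initial components: {0} {1,2,3,4,5,6,7}
Adding edge (0,3): merges {0} and {1,2,3,4,5,6,7}.
New components: {0,1,2,3,4,5,6,7}
Are 0 and 2 in the same component? yes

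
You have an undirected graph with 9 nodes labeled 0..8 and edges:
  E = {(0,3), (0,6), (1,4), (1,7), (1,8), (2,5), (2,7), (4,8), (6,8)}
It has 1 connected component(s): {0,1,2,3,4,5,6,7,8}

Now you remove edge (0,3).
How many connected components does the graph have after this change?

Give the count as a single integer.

Answer: 2

Derivation:
Initial component count: 1
Remove (0,3): it was a bridge. Count increases: 1 -> 2.
  After removal, components: {0,1,2,4,5,6,7,8} {3}
New component count: 2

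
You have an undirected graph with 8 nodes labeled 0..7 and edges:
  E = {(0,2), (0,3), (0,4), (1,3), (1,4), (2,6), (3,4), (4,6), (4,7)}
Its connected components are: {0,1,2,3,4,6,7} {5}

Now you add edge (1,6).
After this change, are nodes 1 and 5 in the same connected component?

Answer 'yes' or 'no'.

Answer: no

Derivation:
Initial components: {0,1,2,3,4,6,7} {5}
Adding edge (1,6): both already in same component {0,1,2,3,4,6,7}. No change.
New components: {0,1,2,3,4,6,7} {5}
Are 1 and 5 in the same component? no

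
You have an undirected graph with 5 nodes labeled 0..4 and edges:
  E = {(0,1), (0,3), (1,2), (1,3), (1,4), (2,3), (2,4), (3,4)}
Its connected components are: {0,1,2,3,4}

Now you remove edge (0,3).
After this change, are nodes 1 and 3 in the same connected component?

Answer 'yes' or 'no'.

Answer: yes

Derivation:
Initial components: {0,1,2,3,4}
Removing edge (0,3): not a bridge — component count unchanged at 1.
New components: {0,1,2,3,4}
Are 1 and 3 in the same component? yes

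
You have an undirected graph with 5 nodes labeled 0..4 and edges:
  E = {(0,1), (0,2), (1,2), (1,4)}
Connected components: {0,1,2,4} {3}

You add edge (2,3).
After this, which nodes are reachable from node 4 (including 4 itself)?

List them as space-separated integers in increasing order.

Answer: 0 1 2 3 4

Derivation:
Before: nodes reachable from 4: {0,1,2,4}
Adding (2,3): merges 4's component with another. Reachability grows.
After: nodes reachable from 4: {0,1,2,3,4}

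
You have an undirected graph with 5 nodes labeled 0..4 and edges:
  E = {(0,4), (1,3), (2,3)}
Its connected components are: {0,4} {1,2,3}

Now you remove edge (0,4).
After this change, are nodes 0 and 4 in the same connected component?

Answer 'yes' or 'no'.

Answer: no

Derivation:
Initial components: {0,4} {1,2,3}
Removing edge (0,4): it was a bridge — component count 2 -> 3.
New components: {0} {1,2,3} {4}
Are 0 and 4 in the same component? no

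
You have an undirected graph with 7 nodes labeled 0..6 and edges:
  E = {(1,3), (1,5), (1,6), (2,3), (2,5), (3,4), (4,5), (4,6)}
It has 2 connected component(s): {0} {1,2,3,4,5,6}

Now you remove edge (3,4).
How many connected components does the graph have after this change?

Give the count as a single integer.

Answer: 2

Derivation:
Initial component count: 2
Remove (3,4): not a bridge. Count unchanged: 2.
  After removal, components: {0} {1,2,3,4,5,6}
New component count: 2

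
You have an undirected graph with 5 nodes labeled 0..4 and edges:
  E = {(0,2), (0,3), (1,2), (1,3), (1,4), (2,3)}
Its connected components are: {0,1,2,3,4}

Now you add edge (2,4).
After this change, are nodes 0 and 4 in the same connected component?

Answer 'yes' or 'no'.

Answer: yes

Derivation:
Initial components: {0,1,2,3,4}
Adding edge (2,4): both already in same component {0,1,2,3,4}. No change.
New components: {0,1,2,3,4}
Are 0 and 4 in the same component? yes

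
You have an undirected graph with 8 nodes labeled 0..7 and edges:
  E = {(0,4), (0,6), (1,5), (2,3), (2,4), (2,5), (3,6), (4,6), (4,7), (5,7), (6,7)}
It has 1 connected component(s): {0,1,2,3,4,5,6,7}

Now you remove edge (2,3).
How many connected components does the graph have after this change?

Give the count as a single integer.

Answer: 1

Derivation:
Initial component count: 1
Remove (2,3): not a bridge. Count unchanged: 1.
  After removal, components: {0,1,2,3,4,5,6,7}
New component count: 1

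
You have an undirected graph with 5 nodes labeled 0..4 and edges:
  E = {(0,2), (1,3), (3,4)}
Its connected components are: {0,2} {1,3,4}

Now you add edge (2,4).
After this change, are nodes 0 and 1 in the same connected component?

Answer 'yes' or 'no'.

Answer: yes

Derivation:
Initial components: {0,2} {1,3,4}
Adding edge (2,4): merges {0,2} and {1,3,4}.
New components: {0,1,2,3,4}
Are 0 and 1 in the same component? yes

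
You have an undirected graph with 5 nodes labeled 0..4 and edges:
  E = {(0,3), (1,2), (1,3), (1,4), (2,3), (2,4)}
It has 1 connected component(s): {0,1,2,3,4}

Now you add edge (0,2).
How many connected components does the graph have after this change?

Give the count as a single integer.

Initial component count: 1
Add (0,2): endpoints already in same component. Count unchanged: 1.
New component count: 1

Answer: 1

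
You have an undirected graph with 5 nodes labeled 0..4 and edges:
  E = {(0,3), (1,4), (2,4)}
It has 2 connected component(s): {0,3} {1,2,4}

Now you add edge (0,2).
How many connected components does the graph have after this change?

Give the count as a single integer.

Answer: 1

Derivation:
Initial component count: 2
Add (0,2): merges two components. Count decreases: 2 -> 1.
New component count: 1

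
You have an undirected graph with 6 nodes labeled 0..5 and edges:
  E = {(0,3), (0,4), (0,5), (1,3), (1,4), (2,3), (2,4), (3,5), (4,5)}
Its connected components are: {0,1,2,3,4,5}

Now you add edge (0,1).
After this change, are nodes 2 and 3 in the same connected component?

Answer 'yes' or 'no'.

Answer: yes

Derivation:
Initial components: {0,1,2,3,4,5}
Adding edge (0,1): both already in same component {0,1,2,3,4,5}. No change.
New components: {0,1,2,3,4,5}
Are 2 and 3 in the same component? yes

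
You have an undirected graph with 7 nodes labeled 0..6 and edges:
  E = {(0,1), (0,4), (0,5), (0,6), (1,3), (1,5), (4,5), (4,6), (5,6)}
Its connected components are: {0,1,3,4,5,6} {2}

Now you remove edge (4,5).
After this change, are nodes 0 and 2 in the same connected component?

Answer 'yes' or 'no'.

Answer: no

Derivation:
Initial components: {0,1,3,4,5,6} {2}
Removing edge (4,5): not a bridge — component count unchanged at 2.
New components: {0,1,3,4,5,6} {2}
Are 0 and 2 in the same component? no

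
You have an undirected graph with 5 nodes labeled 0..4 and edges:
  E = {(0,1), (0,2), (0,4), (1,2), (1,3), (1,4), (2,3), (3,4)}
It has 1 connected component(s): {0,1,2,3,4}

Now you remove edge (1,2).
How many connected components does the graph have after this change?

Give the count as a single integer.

Answer: 1

Derivation:
Initial component count: 1
Remove (1,2): not a bridge. Count unchanged: 1.
  After removal, components: {0,1,2,3,4}
New component count: 1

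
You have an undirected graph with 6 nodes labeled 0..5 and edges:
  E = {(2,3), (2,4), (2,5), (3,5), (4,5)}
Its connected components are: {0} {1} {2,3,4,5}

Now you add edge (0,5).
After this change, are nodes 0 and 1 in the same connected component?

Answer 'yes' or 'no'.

Initial components: {0} {1} {2,3,4,5}
Adding edge (0,5): merges {0} and {2,3,4,5}.
New components: {0,2,3,4,5} {1}
Are 0 and 1 in the same component? no

Answer: no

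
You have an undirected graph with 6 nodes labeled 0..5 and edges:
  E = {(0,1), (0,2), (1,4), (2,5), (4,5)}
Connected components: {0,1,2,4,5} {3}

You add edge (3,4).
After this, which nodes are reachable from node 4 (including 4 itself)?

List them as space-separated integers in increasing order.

Before: nodes reachable from 4: {0,1,2,4,5}
Adding (3,4): merges 4's component with another. Reachability grows.
After: nodes reachable from 4: {0,1,2,3,4,5}

Answer: 0 1 2 3 4 5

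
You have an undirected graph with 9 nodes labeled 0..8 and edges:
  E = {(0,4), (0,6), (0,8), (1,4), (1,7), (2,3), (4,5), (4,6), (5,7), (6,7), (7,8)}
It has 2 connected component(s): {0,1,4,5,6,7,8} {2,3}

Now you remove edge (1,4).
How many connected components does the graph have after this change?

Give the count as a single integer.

Answer: 2

Derivation:
Initial component count: 2
Remove (1,4): not a bridge. Count unchanged: 2.
  After removal, components: {0,1,4,5,6,7,8} {2,3}
New component count: 2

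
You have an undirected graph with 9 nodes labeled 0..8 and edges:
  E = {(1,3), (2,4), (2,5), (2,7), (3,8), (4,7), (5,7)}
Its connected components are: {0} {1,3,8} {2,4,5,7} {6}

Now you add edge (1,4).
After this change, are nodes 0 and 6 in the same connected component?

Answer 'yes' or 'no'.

Initial components: {0} {1,3,8} {2,4,5,7} {6}
Adding edge (1,4): merges {1,3,8} and {2,4,5,7}.
New components: {0} {1,2,3,4,5,7,8} {6}
Are 0 and 6 in the same component? no

Answer: no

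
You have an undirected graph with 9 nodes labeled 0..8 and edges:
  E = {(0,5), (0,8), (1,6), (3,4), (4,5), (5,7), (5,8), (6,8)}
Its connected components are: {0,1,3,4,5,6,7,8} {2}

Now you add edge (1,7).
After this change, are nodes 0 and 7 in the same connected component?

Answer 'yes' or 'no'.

Initial components: {0,1,3,4,5,6,7,8} {2}
Adding edge (1,7): both already in same component {0,1,3,4,5,6,7,8}. No change.
New components: {0,1,3,4,5,6,7,8} {2}
Are 0 and 7 in the same component? yes

Answer: yes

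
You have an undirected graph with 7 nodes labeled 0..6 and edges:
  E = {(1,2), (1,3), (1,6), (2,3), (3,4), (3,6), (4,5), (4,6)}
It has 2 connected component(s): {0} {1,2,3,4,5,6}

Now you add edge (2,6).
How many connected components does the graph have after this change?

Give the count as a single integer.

Initial component count: 2
Add (2,6): endpoints already in same component. Count unchanged: 2.
New component count: 2

Answer: 2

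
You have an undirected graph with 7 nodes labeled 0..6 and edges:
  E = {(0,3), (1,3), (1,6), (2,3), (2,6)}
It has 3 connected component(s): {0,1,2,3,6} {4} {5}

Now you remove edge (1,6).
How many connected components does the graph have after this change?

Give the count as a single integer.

Initial component count: 3
Remove (1,6): not a bridge. Count unchanged: 3.
  After removal, components: {0,1,2,3,6} {4} {5}
New component count: 3

Answer: 3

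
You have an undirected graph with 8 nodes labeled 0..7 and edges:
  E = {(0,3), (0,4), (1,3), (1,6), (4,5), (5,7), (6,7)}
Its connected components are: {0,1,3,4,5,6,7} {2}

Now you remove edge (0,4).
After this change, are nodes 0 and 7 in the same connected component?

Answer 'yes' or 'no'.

Initial components: {0,1,3,4,5,6,7} {2}
Removing edge (0,4): not a bridge — component count unchanged at 2.
New components: {0,1,3,4,5,6,7} {2}
Are 0 and 7 in the same component? yes

Answer: yes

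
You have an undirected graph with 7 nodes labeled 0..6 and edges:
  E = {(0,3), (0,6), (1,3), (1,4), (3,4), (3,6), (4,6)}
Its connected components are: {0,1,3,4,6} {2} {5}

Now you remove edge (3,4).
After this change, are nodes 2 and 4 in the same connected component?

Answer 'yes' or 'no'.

Answer: no

Derivation:
Initial components: {0,1,3,4,6} {2} {5}
Removing edge (3,4): not a bridge — component count unchanged at 3.
New components: {0,1,3,4,6} {2} {5}
Are 2 and 4 in the same component? no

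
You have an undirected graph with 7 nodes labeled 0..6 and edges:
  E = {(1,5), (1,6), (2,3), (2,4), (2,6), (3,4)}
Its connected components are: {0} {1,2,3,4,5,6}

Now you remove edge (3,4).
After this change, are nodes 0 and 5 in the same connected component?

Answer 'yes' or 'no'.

Initial components: {0} {1,2,3,4,5,6}
Removing edge (3,4): not a bridge — component count unchanged at 2.
New components: {0} {1,2,3,4,5,6}
Are 0 and 5 in the same component? no

Answer: no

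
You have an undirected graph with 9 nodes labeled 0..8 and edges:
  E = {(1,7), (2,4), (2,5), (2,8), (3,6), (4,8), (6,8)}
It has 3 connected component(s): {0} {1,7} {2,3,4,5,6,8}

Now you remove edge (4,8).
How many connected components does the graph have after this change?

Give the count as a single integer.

Answer: 3

Derivation:
Initial component count: 3
Remove (4,8): not a bridge. Count unchanged: 3.
  After removal, components: {0} {1,7} {2,3,4,5,6,8}
New component count: 3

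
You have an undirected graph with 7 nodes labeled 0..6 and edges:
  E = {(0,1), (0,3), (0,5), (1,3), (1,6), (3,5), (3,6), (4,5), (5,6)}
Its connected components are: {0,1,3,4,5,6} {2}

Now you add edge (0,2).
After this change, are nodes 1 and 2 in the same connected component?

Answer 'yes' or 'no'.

Answer: yes

Derivation:
Initial components: {0,1,3,4,5,6} {2}
Adding edge (0,2): merges {0,1,3,4,5,6} and {2}.
New components: {0,1,2,3,4,5,6}
Are 1 and 2 in the same component? yes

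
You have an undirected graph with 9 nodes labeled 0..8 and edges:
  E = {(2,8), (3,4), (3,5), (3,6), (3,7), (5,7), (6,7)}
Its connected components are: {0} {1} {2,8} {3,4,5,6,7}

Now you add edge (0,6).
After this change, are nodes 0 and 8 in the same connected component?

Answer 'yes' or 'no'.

Initial components: {0} {1} {2,8} {3,4,5,6,7}
Adding edge (0,6): merges {0} and {3,4,5,6,7}.
New components: {0,3,4,5,6,7} {1} {2,8}
Are 0 and 8 in the same component? no

Answer: no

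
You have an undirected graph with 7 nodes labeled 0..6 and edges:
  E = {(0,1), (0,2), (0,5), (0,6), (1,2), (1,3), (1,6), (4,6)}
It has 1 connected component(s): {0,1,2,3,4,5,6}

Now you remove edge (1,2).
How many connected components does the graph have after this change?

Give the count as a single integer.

Answer: 1

Derivation:
Initial component count: 1
Remove (1,2): not a bridge. Count unchanged: 1.
  After removal, components: {0,1,2,3,4,5,6}
New component count: 1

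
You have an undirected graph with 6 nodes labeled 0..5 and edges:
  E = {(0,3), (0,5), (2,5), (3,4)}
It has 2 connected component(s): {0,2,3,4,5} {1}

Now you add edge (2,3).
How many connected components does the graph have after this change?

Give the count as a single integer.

Answer: 2

Derivation:
Initial component count: 2
Add (2,3): endpoints already in same component. Count unchanged: 2.
New component count: 2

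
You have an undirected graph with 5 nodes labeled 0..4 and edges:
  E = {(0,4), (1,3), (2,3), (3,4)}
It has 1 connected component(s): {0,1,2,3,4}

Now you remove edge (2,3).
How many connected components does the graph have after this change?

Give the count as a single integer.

Initial component count: 1
Remove (2,3): it was a bridge. Count increases: 1 -> 2.
  After removal, components: {0,1,3,4} {2}
New component count: 2

Answer: 2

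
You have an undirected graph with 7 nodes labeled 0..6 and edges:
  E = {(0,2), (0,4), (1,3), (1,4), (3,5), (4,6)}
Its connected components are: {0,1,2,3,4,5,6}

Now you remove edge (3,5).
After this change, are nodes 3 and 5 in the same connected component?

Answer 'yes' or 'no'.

Initial components: {0,1,2,3,4,5,6}
Removing edge (3,5): it was a bridge — component count 1 -> 2.
New components: {0,1,2,3,4,6} {5}
Are 3 and 5 in the same component? no

Answer: no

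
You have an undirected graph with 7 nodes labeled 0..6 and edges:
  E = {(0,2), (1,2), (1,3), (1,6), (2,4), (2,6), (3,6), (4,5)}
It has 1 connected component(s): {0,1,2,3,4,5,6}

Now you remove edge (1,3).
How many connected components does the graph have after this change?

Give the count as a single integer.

Answer: 1

Derivation:
Initial component count: 1
Remove (1,3): not a bridge. Count unchanged: 1.
  After removal, components: {0,1,2,3,4,5,6}
New component count: 1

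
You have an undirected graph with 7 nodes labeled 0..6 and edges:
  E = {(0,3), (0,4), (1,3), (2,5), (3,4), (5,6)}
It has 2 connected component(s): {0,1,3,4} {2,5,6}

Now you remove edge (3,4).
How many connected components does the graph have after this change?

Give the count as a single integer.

Answer: 2

Derivation:
Initial component count: 2
Remove (3,4): not a bridge. Count unchanged: 2.
  After removal, components: {0,1,3,4} {2,5,6}
New component count: 2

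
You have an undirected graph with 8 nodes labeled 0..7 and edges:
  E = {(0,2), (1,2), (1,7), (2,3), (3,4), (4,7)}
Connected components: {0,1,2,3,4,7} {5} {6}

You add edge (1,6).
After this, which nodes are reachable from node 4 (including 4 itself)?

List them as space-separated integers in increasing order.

Answer: 0 1 2 3 4 6 7

Derivation:
Before: nodes reachable from 4: {0,1,2,3,4,7}
Adding (1,6): merges 4's component with another. Reachability grows.
After: nodes reachable from 4: {0,1,2,3,4,6,7}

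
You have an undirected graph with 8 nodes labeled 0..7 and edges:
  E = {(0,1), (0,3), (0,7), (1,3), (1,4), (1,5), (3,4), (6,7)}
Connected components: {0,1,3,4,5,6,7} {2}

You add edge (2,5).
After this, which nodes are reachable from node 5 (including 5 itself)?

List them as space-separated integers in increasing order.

Before: nodes reachable from 5: {0,1,3,4,5,6,7}
Adding (2,5): merges 5's component with another. Reachability grows.
After: nodes reachable from 5: {0,1,2,3,4,5,6,7}

Answer: 0 1 2 3 4 5 6 7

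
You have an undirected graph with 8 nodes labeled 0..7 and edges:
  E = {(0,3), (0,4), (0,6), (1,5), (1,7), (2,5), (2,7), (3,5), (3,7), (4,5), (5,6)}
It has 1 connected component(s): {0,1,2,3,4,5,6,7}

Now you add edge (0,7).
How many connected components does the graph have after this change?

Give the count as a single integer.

Answer: 1

Derivation:
Initial component count: 1
Add (0,7): endpoints already in same component. Count unchanged: 1.
New component count: 1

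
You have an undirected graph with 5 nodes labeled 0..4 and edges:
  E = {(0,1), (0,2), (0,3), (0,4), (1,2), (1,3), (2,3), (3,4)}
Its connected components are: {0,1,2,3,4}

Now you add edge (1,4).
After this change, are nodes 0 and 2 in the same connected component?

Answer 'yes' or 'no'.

Initial components: {0,1,2,3,4}
Adding edge (1,4): both already in same component {0,1,2,3,4}. No change.
New components: {0,1,2,3,4}
Are 0 and 2 in the same component? yes

Answer: yes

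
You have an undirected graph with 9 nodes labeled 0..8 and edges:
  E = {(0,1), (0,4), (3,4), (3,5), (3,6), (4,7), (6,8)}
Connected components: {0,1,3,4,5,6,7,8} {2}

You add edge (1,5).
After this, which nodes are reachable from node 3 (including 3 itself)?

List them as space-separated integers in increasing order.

Before: nodes reachable from 3: {0,1,3,4,5,6,7,8}
Adding (1,5): both endpoints already in same component. Reachability from 3 unchanged.
After: nodes reachable from 3: {0,1,3,4,5,6,7,8}

Answer: 0 1 3 4 5 6 7 8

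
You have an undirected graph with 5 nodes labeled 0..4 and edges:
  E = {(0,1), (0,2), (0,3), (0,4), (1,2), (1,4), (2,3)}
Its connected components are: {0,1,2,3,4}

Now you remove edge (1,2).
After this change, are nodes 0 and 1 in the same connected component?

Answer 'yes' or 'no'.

Initial components: {0,1,2,3,4}
Removing edge (1,2): not a bridge — component count unchanged at 1.
New components: {0,1,2,3,4}
Are 0 and 1 in the same component? yes

Answer: yes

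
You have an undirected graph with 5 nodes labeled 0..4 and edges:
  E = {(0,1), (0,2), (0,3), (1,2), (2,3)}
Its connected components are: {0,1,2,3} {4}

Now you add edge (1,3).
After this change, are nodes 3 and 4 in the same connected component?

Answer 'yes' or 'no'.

Initial components: {0,1,2,3} {4}
Adding edge (1,3): both already in same component {0,1,2,3}. No change.
New components: {0,1,2,3} {4}
Are 3 and 4 in the same component? no

Answer: no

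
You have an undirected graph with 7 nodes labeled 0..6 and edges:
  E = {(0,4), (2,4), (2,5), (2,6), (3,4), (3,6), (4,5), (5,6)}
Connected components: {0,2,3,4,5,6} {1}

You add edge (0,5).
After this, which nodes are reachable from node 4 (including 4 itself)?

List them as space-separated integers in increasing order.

Answer: 0 2 3 4 5 6

Derivation:
Before: nodes reachable from 4: {0,2,3,4,5,6}
Adding (0,5): both endpoints already in same component. Reachability from 4 unchanged.
After: nodes reachable from 4: {0,2,3,4,5,6}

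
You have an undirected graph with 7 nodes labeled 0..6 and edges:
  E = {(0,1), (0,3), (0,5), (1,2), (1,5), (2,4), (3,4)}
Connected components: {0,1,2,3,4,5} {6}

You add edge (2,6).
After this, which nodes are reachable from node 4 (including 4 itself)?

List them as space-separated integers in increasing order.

Before: nodes reachable from 4: {0,1,2,3,4,5}
Adding (2,6): merges 4's component with another. Reachability grows.
After: nodes reachable from 4: {0,1,2,3,4,5,6}

Answer: 0 1 2 3 4 5 6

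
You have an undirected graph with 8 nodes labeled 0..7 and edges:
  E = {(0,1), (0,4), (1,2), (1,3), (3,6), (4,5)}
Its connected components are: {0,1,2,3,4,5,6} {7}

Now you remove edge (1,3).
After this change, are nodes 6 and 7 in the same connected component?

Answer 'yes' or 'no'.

Initial components: {0,1,2,3,4,5,6} {7}
Removing edge (1,3): it was a bridge — component count 2 -> 3.
New components: {0,1,2,4,5} {3,6} {7}
Are 6 and 7 in the same component? no

Answer: no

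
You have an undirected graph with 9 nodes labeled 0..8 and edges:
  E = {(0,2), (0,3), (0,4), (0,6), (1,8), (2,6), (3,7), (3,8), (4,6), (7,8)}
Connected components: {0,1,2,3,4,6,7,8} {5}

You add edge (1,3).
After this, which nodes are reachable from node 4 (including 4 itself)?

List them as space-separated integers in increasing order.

Answer: 0 1 2 3 4 6 7 8

Derivation:
Before: nodes reachable from 4: {0,1,2,3,4,6,7,8}
Adding (1,3): both endpoints already in same component. Reachability from 4 unchanged.
After: nodes reachable from 4: {0,1,2,3,4,6,7,8}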